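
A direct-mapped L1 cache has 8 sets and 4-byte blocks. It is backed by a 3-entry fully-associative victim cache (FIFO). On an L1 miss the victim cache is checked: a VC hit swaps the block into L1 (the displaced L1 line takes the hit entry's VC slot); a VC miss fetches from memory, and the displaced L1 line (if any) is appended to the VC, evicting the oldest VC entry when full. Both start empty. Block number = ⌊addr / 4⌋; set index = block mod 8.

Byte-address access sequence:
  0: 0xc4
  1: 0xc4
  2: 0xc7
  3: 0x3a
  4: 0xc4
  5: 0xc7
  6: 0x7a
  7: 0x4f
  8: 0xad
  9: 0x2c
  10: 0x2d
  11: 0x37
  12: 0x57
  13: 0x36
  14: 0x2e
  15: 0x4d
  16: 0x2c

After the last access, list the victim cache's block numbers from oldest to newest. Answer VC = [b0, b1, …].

  [0] addr=0xc4 blk=49 s=1: MISS | VC []
  [1] addr=0xc4 blk=49 s=1: L1-HIT | VC []
  [2] addr=0xc7 blk=49 s=1: L1-HIT | VC []
  [3] addr=0x3a blk=14 s=6: MISS | VC []
  [4] addr=0xc4 blk=49 s=1: L1-HIT | VC []
  [5] addr=0xc7 blk=49 s=1: L1-HIT | VC []
  [6] addr=0x7a blk=30 s=6: MISS | VC [14]
  [7] addr=0x4f blk=19 s=3: MISS | VC [14]
  [8] addr=0xad blk=43 s=3: MISS | VC [14, 19]
  [9] addr=0x2c blk=11 s=3: MISS | VC [14, 19, 43]
  [10] addr=0x2d blk=11 s=3: L1-HIT | VC [14, 19, 43]
  [11] addr=0x37 blk=13 s=5: MISS | VC [14, 19, 43]
  [12] addr=0x57 blk=21 s=5: MISS | VC [19, 43, 13]
  [13] addr=0x36 blk=13 s=5: VC-HIT | VC [19, 43, 21]
  [14] addr=0x2e blk=11 s=3: L1-HIT | VC [19, 43, 21]
  [15] addr=0x4d blk=19 s=3: VC-HIT | VC [11, 43, 21]
  [16] addr=0x2c blk=11 s=3: VC-HIT | VC [19, 43, 21]

VC = [19, 43, 21]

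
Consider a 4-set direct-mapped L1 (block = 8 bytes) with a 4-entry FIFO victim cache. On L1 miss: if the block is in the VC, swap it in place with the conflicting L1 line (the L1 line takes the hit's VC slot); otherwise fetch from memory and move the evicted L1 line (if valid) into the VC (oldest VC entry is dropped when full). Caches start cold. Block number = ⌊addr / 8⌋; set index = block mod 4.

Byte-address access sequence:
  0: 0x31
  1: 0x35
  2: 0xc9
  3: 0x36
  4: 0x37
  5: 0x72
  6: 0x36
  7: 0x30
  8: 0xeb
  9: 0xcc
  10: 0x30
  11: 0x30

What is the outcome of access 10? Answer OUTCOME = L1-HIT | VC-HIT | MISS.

OUTCOME = L1-HIT

  [0] addr=0x31 blk=6 s=2: MISS | VC []
  [1] addr=0x35 blk=6 s=2: L1-HIT | VC []
  [2] addr=0xc9 blk=25 s=1: MISS | VC []
  [3] addr=0x36 blk=6 s=2: L1-HIT | VC []
  [4] addr=0x37 blk=6 s=2: L1-HIT | VC []
  [5] addr=0x72 blk=14 s=2: MISS | VC [6]
  [6] addr=0x36 blk=6 s=2: VC-HIT | VC [14]
  [7] addr=0x30 blk=6 s=2: L1-HIT | VC [14]
  [8] addr=0xeb blk=29 s=1: MISS | VC [14, 25]
  [9] addr=0xcc blk=25 s=1: VC-HIT | VC [14, 29]
  [10] addr=0x30 blk=6 s=2: L1-HIT | VC [14, 29]
  [11] addr=0x30 blk=6 s=2: L1-HIT | VC [14, 29]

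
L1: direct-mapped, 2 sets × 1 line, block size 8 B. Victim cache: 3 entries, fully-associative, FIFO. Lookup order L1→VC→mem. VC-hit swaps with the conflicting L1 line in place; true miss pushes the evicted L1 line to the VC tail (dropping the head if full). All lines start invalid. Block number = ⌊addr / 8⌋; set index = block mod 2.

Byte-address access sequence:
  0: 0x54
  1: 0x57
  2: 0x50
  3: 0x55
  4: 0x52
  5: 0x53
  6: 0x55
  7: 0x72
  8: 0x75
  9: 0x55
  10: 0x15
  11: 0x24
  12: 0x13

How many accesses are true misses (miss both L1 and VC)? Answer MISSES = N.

#0 0x54→b10/s0 MISS; vc=[]
#1 0x57→b10/s0 L1-HIT; vc=[]
#2 0x50→b10/s0 L1-HIT; vc=[]
#3 0x55→b10/s0 L1-HIT; vc=[]
#4 0x52→b10/s0 L1-HIT; vc=[]
#5 0x53→b10/s0 L1-HIT; vc=[]
#6 0x55→b10/s0 L1-HIT; vc=[]
#7 0x72→b14/s0 MISS; vc=[10]
#8 0x75→b14/s0 L1-HIT; vc=[10]
#9 0x55→b10/s0 VC-HIT; vc=[14]
#10 0x15→b2/s0 MISS; vc=[14,10]
#11 0x24→b4/s0 MISS; vc=[14,10,2]
#12 0x13→b2/s0 VC-HIT; vc=[14,10,4]

MISSES = 4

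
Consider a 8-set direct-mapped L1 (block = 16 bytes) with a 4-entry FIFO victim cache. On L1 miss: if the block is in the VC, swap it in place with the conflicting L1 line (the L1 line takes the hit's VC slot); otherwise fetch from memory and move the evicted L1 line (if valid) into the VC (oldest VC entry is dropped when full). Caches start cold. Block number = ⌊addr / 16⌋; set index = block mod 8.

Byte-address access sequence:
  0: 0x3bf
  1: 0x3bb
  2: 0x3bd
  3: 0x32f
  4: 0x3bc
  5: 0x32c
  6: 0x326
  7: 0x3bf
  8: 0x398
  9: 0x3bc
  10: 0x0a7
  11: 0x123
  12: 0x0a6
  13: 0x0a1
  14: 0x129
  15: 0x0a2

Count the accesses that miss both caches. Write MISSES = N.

  [0] addr=0x3bf blk=59 s=3: MISS | VC []
  [1] addr=0x3bb blk=59 s=3: L1-HIT | VC []
  [2] addr=0x3bd blk=59 s=3: L1-HIT | VC []
  [3] addr=0x32f blk=50 s=2: MISS | VC []
  [4] addr=0x3bc blk=59 s=3: L1-HIT | VC []
  [5] addr=0x32c blk=50 s=2: L1-HIT | VC []
  [6] addr=0x326 blk=50 s=2: L1-HIT | VC []
  [7] addr=0x3bf blk=59 s=3: L1-HIT | VC []
  [8] addr=0x398 blk=57 s=1: MISS | VC []
  [9] addr=0x3bc blk=59 s=3: L1-HIT | VC []
  [10] addr=0xa7 blk=10 s=2: MISS | VC [50]
  [11] addr=0x123 blk=18 s=2: MISS | VC [50, 10]
  [12] addr=0xa6 blk=10 s=2: VC-HIT | VC [50, 18]
  [13] addr=0xa1 blk=10 s=2: L1-HIT | VC [50, 18]
  [14] addr=0x129 blk=18 s=2: VC-HIT | VC [50, 10]
  [15] addr=0xa2 blk=10 s=2: VC-HIT | VC [50, 18]

MISSES = 5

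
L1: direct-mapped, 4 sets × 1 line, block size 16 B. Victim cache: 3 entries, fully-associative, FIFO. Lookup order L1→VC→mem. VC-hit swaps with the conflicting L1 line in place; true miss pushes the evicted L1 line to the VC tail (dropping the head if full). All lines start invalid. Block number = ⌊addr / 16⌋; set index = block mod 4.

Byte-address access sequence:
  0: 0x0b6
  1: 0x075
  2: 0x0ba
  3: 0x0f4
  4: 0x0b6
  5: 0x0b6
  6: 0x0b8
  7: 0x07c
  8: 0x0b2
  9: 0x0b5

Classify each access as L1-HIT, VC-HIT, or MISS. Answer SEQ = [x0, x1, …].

SEQ = [MISS, MISS, VC-HIT, MISS, VC-HIT, L1-HIT, L1-HIT, VC-HIT, VC-HIT, L1-HIT]

  [0] addr=0xb6 blk=11 s=3: MISS | VC []
  [1] addr=0x75 blk=7 s=3: MISS | VC [11]
  [2] addr=0xba blk=11 s=3: VC-HIT | VC [7]
  [3] addr=0xf4 blk=15 s=3: MISS | VC [7, 11]
  [4] addr=0xb6 blk=11 s=3: VC-HIT | VC [7, 15]
  [5] addr=0xb6 blk=11 s=3: L1-HIT | VC [7, 15]
  [6] addr=0xb8 blk=11 s=3: L1-HIT | VC [7, 15]
  [7] addr=0x7c blk=7 s=3: VC-HIT | VC [11, 15]
  [8] addr=0xb2 blk=11 s=3: VC-HIT | VC [7, 15]
  [9] addr=0xb5 blk=11 s=3: L1-HIT | VC [7, 15]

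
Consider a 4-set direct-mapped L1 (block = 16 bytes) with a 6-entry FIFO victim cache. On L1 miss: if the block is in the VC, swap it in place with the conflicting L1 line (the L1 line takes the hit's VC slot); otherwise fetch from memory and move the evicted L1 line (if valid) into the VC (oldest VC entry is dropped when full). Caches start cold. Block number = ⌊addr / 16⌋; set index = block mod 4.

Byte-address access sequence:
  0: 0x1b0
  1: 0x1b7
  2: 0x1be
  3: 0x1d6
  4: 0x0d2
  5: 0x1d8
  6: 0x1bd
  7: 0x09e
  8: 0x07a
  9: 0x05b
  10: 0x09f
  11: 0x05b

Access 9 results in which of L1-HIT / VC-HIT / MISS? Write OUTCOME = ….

  [0] addr=0x1b0 blk=27 s=3: MISS | VC []
  [1] addr=0x1b7 blk=27 s=3: L1-HIT | VC []
  [2] addr=0x1be blk=27 s=3: L1-HIT | VC []
  [3] addr=0x1d6 blk=29 s=1: MISS | VC []
  [4] addr=0xd2 blk=13 s=1: MISS | VC [29]
  [5] addr=0x1d8 blk=29 s=1: VC-HIT | VC [13]
  [6] addr=0x1bd blk=27 s=3: L1-HIT | VC [13]
  [7] addr=0x9e blk=9 s=1: MISS | VC [13, 29]
  [8] addr=0x7a blk=7 s=3: MISS | VC [13, 29, 27]
  [9] addr=0x5b blk=5 s=1: MISS | VC [13, 29, 27, 9]
  [10] addr=0x9f blk=9 s=1: VC-HIT | VC [13, 29, 27, 5]
  [11] addr=0x5b blk=5 s=1: VC-HIT | VC [13, 29, 27, 9]

OUTCOME = MISS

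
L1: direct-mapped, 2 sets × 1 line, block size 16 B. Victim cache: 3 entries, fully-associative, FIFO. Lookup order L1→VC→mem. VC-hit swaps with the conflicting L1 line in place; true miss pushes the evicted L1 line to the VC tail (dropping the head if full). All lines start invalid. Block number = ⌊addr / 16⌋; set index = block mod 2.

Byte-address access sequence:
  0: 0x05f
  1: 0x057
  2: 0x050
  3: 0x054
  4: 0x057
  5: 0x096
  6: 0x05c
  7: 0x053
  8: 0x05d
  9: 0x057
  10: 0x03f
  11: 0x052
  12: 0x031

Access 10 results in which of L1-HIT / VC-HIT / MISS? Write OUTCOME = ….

OUTCOME = MISS

  [0] addr=0x5f blk=5 s=1: MISS | VC []
  [1] addr=0x57 blk=5 s=1: L1-HIT | VC []
  [2] addr=0x50 blk=5 s=1: L1-HIT | VC []
  [3] addr=0x54 blk=5 s=1: L1-HIT | VC []
  [4] addr=0x57 blk=5 s=1: L1-HIT | VC []
  [5] addr=0x96 blk=9 s=1: MISS | VC [5]
  [6] addr=0x5c blk=5 s=1: VC-HIT | VC [9]
  [7] addr=0x53 blk=5 s=1: L1-HIT | VC [9]
  [8] addr=0x5d blk=5 s=1: L1-HIT | VC [9]
  [9] addr=0x57 blk=5 s=1: L1-HIT | VC [9]
  [10] addr=0x3f blk=3 s=1: MISS | VC [9, 5]
  [11] addr=0x52 blk=5 s=1: VC-HIT | VC [9, 3]
  [12] addr=0x31 blk=3 s=1: VC-HIT | VC [9, 5]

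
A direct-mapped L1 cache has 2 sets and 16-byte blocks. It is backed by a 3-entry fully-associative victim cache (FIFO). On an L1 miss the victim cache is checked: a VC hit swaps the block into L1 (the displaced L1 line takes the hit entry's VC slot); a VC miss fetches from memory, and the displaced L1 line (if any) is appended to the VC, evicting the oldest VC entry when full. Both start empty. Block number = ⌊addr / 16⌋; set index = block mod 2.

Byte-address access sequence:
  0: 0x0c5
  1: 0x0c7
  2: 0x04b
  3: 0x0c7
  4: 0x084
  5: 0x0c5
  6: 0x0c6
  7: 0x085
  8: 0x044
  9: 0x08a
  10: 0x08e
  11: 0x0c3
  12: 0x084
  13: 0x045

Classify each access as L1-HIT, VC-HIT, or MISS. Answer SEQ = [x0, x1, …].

SEQ = [MISS, L1-HIT, MISS, VC-HIT, MISS, VC-HIT, L1-HIT, VC-HIT, VC-HIT, VC-HIT, L1-HIT, VC-HIT, VC-HIT, VC-HIT]

  [0] addr=0xc5 blk=12 s=0: MISS | VC []
  [1] addr=0xc7 blk=12 s=0: L1-HIT | VC []
  [2] addr=0x4b blk=4 s=0: MISS | VC [12]
  [3] addr=0xc7 blk=12 s=0: VC-HIT | VC [4]
  [4] addr=0x84 blk=8 s=0: MISS | VC [4, 12]
  [5] addr=0xc5 blk=12 s=0: VC-HIT | VC [4, 8]
  [6] addr=0xc6 blk=12 s=0: L1-HIT | VC [4, 8]
  [7] addr=0x85 blk=8 s=0: VC-HIT | VC [4, 12]
  [8] addr=0x44 blk=4 s=0: VC-HIT | VC [8, 12]
  [9] addr=0x8a blk=8 s=0: VC-HIT | VC [4, 12]
  [10] addr=0x8e blk=8 s=0: L1-HIT | VC [4, 12]
  [11] addr=0xc3 blk=12 s=0: VC-HIT | VC [4, 8]
  [12] addr=0x84 blk=8 s=0: VC-HIT | VC [4, 12]
  [13] addr=0x45 blk=4 s=0: VC-HIT | VC [8, 12]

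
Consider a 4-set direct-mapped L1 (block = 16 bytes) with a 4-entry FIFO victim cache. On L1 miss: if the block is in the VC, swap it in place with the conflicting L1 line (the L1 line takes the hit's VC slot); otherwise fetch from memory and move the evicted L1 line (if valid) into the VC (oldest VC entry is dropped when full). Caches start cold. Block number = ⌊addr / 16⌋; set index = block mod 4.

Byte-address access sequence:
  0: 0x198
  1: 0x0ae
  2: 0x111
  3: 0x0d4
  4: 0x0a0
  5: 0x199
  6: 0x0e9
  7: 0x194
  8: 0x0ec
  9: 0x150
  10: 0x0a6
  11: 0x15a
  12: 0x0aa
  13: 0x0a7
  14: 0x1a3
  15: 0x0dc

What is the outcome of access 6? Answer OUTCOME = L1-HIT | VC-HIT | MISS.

0: 0x198 (blk 25, set 1) → MISS  vc=[]
1: 0xae (blk 10, set 2) → MISS  vc=[]
2: 0x111 (blk 17, set 1) → MISS  vc=[25]
3: 0xd4 (blk 13, set 1) → MISS  vc=[25, 17]
4: 0xa0 (blk 10, set 2) → L1-HIT  vc=[25, 17]
5: 0x199 (blk 25, set 1) → VC-HIT  vc=[13, 17]
6: 0xe9 (blk 14, set 2) → MISS  vc=[13, 17, 10]
7: 0x194 (blk 25, set 1) → L1-HIT  vc=[13, 17, 10]
8: 0xec (blk 14, set 2) → L1-HIT  vc=[13, 17, 10]
9: 0x150 (blk 21, set 1) → MISS  vc=[13, 17, 10, 25]
10: 0xa6 (blk 10, set 2) → VC-HIT  vc=[13, 17, 14, 25]
11: 0x15a (blk 21, set 1) → L1-HIT  vc=[13, 17, 14, 25]
12: 0xaa (blk 10, set 2) → L1-HIT  vc=[13, 17, 14, 25]
13: 0xa7 (blk 10, set 2) → L1-HIT  vc=[13, 17, 14, 25]
14: 0x1a3 (blk 26, set 2) → MISS  vc=[17, 14, 25, 10]
15: 0xdc (blk 13, set 1) → MISS  vc=[14, 25, 10, 21]

OUTCOME = MISS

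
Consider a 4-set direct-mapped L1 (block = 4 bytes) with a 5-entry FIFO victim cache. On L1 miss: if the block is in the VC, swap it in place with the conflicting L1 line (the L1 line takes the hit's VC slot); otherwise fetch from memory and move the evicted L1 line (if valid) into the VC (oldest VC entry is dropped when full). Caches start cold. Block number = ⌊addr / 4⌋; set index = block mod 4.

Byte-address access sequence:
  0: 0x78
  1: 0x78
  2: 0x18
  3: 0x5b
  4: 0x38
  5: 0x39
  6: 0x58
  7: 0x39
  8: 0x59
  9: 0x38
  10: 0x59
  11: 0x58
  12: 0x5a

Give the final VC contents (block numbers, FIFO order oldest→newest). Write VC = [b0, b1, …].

  [0] addr=0x78 blk=30 s=2: MISS | VC []
  [1] addr=0x78 blk=30 s=2: L1-HIT | VC []
  [2] addr=0x18 blk=6 s=2: MISS | VC [30]
  [3] addr=0x5b blk=22 s=2: MISS | VC [30, 6]
  [4] addr=0x38 blk=14 s=2: MISS | VC [30, 6, 22]
  [5] addr=0x39 blk=14 s=2: L1-HIT | VC [30, 6, 22]
  [6] addr=0x58 blk=22 s=2: VC-HIT | VC [30, 6, 14]
  [7] addr=0x39 blk=14 s=2: VC-HIT | VC [30, 6, 22]
  [8] addr=0x59 blk=22 s=2: VC-HIT | VC [30, 6, 14]
  [9] addr=0x38 blk=14 s=2: VC-HIT | VC [30, 6, 22]
  [10] addr=0x59 blk=22 s=2: VC-HIT | VC [30, 6, 14]
  [11] addr=0x58 blk=22 s=2: L1-HIT | VC [30, 6, 14]
  [12] addr=0x5a blk=22 s=2: L1-HIT | VC [30, 6, 14]

VC = [30, 6, 14]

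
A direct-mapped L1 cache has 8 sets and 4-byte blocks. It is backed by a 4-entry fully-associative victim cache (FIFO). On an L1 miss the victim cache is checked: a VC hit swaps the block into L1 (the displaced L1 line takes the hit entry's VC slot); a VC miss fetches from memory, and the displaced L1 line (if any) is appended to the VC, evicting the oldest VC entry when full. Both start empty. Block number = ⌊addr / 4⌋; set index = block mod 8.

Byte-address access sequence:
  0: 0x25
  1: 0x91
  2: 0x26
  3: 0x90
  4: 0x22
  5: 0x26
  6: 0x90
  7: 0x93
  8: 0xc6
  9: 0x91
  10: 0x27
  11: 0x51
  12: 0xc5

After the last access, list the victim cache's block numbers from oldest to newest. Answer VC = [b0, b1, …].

VC = [9, 36]

#0 0x25→b9/s1 MISS; vc=[]
#1 0x91→b36/s4 MISS; vc=[]
#2 0x26→b9/s1 L1-HIT; vc=[]
#3 0x90→b36/s4 L1-HIT; vc=[]
#4 0x22→b8/s0 MISS; vc=[]
#5 0x26→b9/s1 L1-HIT; vc=[]
#6 0x90→b36/s4 L1-HIT; vc=[]
#7 0x93→b36/s4 L1-HIT; vc=[]
#8 0xc6→b49/s1 MISS; vc=[9]
#9 0x91→b36/s4 L1-HIT; vc=[9]
#10 0x27→b9/s1 VC-HIT; vc=[49]
#11 0x51→b20/s4 MISS; vc=[49,36]
#12 0xc5→b49/s1 VC-HIT; vc=[9,36]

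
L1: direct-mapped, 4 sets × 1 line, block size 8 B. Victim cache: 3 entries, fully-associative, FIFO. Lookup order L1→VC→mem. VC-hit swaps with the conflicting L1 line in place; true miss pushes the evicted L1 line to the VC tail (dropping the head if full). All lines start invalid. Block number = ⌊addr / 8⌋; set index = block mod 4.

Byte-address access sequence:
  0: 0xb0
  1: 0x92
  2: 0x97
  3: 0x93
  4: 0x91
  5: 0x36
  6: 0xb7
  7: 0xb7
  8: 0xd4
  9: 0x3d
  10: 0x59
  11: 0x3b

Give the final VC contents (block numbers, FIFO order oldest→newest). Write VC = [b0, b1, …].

VC = [18, 22, 11]

#0 0xb0→b22/s2 MISS; vc=[]
#1 0x92→b18/s2 MISS; vc=[22]
#2 0x97→b18/s2 L1-HIT; vc=[22]
#3 0x93→b18/s2 L1-HIT; vc=[22]
#4 0x91→b18/s2 L1-HIT; vc=[22]
#5 0x36→b6/s2 MISS; vc=[22,18]
#6 0xb7→b22/s2 VC-HIT; vc=[6,18]
#7 0xb7→b22/s2 L1-HIT; vc=[6,18]
#8 0xd4→b26/s2 MISS; vc=[6,18,22]
#9 0x3d→b7/s3 MISS; vc=[6,18,22]
#10 0x59→b11/s3 MISS; vc=[18,22,7]
#11 0x3b→b7/s3 VC-HIT; vc=[18,22,11]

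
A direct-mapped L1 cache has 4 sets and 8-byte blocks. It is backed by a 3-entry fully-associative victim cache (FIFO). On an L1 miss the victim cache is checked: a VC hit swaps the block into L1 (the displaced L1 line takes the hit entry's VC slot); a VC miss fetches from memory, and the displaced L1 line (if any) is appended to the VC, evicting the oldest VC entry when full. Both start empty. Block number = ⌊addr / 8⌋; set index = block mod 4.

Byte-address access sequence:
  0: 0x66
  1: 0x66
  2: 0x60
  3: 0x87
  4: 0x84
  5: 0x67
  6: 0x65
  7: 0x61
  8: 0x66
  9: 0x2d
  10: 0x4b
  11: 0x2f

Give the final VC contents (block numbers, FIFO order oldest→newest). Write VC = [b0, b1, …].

#0 0x66→b12/s0 MISS; vc=[]
#1 0x66→b12/s0 L1-HIT; vc=[]
#2 0x60→b12/s0 L1-HIT; vc=[]
#3 0x87→b16/s0 MISS; vc=[12]
#4 0x84→b16/s0 L1-HIT; vc=[12]
#5 0x67→b12/s0 VC-HIT; vc=[16]
#6 0x65→b12/s0 L1-HIT; vc=[16]
#7 0x61→b12/s0 L1-HIT; vc=[16]
#8 0x66→b12/s0 L1-HIT; vc=[16]
#9 0x2d→b5/s1 MISS; vc=[16]
#10 0x4b→b9/s1 MISS; vc=[16,5]
#11 0x2f→b5/s1 VC-HIT; vc=[16,9]

VC = [16, 9]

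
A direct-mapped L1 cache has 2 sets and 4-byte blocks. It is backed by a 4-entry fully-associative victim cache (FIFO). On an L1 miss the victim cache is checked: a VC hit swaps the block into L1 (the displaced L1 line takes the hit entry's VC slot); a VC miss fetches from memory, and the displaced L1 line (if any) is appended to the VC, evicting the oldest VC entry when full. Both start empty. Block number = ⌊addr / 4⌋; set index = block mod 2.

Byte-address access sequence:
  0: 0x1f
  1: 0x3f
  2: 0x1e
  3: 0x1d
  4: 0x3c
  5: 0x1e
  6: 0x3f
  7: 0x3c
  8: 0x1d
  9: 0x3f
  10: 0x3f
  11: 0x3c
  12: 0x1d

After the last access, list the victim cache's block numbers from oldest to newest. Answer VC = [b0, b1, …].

#0 0x1f→b7/s1 MISS; vc=[]
#1 0x3f→b15/s1 MISS; vc=[7]
#2 0x1e→b7/s1 VC-HIT; vc=[15]
#3 0x1d→b7/s1 L1-HIT; vc=[15]
#4 0x3c→b15/s1 VC-HIT; vc=[7]
#5 0x1e→b7/s1 VC-HIT; vc=[15]
#6 0x3f→b15/s1 VC-HIT; vc=[7]
#7 0x3c→b15/s1 L1-HIT; vc=[7]
#8 0x1d→b7/s1 VC-HIT; vc=[15]
#9 0x3f→b15/s1 VC-HIT; vc=[7]
#10 0x3f→b15/s1 L1-HIT; vc=[7]
#11 0x3c→b15/s1 L1-HIT; vc=[7]
#12 0x1d→b7/s1 VC-HIT; vc=[15]

VC = [15]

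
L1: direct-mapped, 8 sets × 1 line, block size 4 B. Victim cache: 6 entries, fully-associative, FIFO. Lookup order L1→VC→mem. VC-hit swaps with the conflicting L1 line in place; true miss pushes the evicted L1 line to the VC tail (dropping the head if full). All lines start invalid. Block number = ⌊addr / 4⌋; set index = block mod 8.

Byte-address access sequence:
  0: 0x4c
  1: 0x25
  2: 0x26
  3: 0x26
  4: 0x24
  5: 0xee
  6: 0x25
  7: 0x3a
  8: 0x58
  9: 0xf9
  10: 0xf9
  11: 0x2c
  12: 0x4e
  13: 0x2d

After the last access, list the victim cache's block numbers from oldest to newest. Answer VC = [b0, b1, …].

VC = [19, 14, 22, 59]

  [0] addr=0x4c blk=19 s=3: MISS | VC []
  [1] addr=0x25 blk=9 s=1: MISS | VC []
  [2] addr=0x26 blk=9 s=1: L1-HIT | VC []
  [3] addr=0x26 blk=9 s=1: L1-HIT | VC []
  [4] addr=0x24 blk=9 s=1: L1-HIT | VC []
  [5] addr=0xee blk=59 s=3: MISS | VC [19]
  [6] addr=0x25 blk=9 s=1: L1-HIT | VC [19]
  [7] addr=0x3a blk=14 s=6: MISS | VC [19]
  [8] addr=0x58 blk=22 s=6: MISS | VC [19, 14]
  [9] addr=0xf9 blk=62 s=6: MISS | VC [19, 14, 22]
  [10] addr=0xf9 blk=62 s=6: L1-HIT | VC [19, 14, 22]
  [11] addr=0x2c blk=11 s=3: MISS | VC [19, 14, 22, 59]
  [12] addr=0x4e blk=19 s=3: VC-HIT | VC [11, 14, 22, 59]
  [13] addr=0x2d blk=11 s=3: VC-HIT | VC [19, 14, 22, 59]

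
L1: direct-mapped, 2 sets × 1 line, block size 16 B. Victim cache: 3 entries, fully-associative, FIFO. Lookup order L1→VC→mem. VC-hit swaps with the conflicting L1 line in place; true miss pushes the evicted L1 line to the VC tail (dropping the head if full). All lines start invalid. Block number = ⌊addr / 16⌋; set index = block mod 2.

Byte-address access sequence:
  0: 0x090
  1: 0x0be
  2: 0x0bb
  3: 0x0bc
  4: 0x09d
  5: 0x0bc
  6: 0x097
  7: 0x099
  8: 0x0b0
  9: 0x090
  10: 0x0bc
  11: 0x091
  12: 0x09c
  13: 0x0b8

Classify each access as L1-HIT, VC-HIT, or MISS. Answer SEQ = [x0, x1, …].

#0 0x90→b9/s1 MISS; vc=[]
#1 0xbe→b11/s1 MISS; vc=[9]
#2 0xbb→b11/s1 L1-HIT; vc=[9]
#3 0xbc→b11/s1 L1-HIT; vc=[9]
#4 0x9d→b9/s1 VC-HIT; vc=[11]
#5 0xbc→b11/s1 VC-HIT; vc=[9]
#6 0x97→b9/s1 VC-HIT; vc=[11]
#7 0x99→b9/s1 L1-HIT; vc=[11]
#8 0xb0→b11/s1 VC-HIT; vc=[9]
#9 0x90→b9/s1 VC-HIT; vc=[11]
#10 0xbc→b11/s1 VC-HIT; vc=[9]
#11 0x91→b9/s1 VC-HIT; vc=[11]
#12 0x9c→b9/s1 L1-HIT; vc=[11]
#13 0xb8→b11/s1 VC-HIT; vc=[9]

SEQ = [MISS, MISS, L1-HIT, L1-HIT, VC-HIT, VC-HIT, VC-HIT, L1-HIT, VC-HIT, VC-HIT, VC-HIT, VC-HIT, L1-HIT, VC-HIT]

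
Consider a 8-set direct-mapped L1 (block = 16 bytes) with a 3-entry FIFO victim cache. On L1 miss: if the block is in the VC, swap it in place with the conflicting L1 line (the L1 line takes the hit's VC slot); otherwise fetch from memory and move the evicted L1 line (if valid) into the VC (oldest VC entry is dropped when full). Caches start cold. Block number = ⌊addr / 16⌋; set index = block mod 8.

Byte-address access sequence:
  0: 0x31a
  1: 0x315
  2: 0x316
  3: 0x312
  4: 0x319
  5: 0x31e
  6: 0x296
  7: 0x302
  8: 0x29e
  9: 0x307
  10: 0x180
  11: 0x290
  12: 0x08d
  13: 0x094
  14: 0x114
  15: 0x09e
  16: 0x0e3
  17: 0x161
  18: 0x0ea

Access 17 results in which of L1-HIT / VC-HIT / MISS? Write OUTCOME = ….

OUTCOME = MISS

#0 0x31a→b49/s1 MISS; vc=[]
#1 0x315→b49/s1 L1-HIT; vc=[]
#2 0x316→b49/s1 L1-HIT; vc=[]
#3 0x312→b49/s1 L1-HIT; vc=[]
#4 0x319→b49/s1 L1-HIT; vc=[]
#5 0x31e→b49/s1 L1-HIT; vc=[]
#6 0x296→b41/s1 MISS; vc=[49]
#7 0x302→b48/s0 MISS; vc=[49]
#8 0x29e→b41/s1 L1-HIT; vc=[49]
#9 0x307→b48/s0 L1-HIT; vc=[49]
#10 0x180→b24/s0 MISS; vc=[49,48]
#11 0x290→b41/s1 L1-HIT; vc=[49,48]
#12 0x8d→b8/s0 MISS; vc=[49,48,24]
#13 0x94→b9/s1 MISS; vc=[48,24,41]
#14 0x114→b17/s1 MISS; vc=[24,41,9]
#15 0x9e→b9/s1 VC-HIT; vc=[24,41,17]
#16 0xe3→b14/s6 MISS; vc=[24,41,17]
#17 0x161→b22/s6 MISS; vc=[41,17,14]
#18 0xea→b14/s6 VC-HIT; vc=[41,17,22]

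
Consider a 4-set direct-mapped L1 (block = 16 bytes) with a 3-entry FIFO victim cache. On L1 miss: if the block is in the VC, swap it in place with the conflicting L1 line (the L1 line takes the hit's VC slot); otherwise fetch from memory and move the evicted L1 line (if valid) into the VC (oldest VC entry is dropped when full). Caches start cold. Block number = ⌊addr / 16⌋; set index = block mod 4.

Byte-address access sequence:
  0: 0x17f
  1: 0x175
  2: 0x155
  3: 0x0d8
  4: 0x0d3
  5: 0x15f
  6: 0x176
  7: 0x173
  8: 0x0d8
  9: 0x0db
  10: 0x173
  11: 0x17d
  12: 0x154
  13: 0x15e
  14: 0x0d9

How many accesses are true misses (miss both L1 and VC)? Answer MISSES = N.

0: 0x17f (blk 23, set 3) → MISS  vc=[]
1: 0x175 (blk 23, set 3) → L1-HIT  vc=[]
2: 0x155 (blk 21, set 1) → MISS  vc=[]
3: 0xd8 (blk 13, set 1) → MISS  vc=[21]
4: 0xd3 (blk 13, set 1) → L1-HIT  vc=[21]
5: 0x15f (blk 21, set 1) → VC-HIT  vc=[13]
6: 0x176 (blk 23, set 3) → L1-HIT  vc=[13]
7: 0x173 (blk 23, set 3) → L1-HIT  vc=[13]
8: 0xd8 (blk 13, set 1) → VC-HIT  vc=[21]
9: 0xdb (blk 13, set 1) → L1-HIT  vc=[21]
10: 0x173 (blk 23, set 3) → L1-HIT  vc=[21]
11: 0x17d (blk 23, set 3) → L1-HIT  vc=[21]
12: 0x154 (blk 21, set 1) → VC-HIT  vc=[13]
13: 0x15e (blk 21, set 1) → L1-HIT  vc=[13]
14: 0xd9 (blk 13, set 1) → VC-HIT  vc=[21]

MISSES = 3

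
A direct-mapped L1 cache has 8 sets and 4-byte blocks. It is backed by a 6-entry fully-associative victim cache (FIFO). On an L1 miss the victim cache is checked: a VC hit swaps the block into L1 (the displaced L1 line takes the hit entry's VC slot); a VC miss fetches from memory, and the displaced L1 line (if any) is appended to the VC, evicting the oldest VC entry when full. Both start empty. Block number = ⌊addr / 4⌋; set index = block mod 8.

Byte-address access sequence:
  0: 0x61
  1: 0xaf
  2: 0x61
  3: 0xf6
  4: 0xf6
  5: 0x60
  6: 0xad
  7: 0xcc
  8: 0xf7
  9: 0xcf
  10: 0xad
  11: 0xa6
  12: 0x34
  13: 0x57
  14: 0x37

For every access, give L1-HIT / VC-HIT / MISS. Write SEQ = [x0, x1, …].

SEQ = [MISS, MISS, L1-HIT, MISS, L1-HIT, L1-HIT, L1-HIT, MISS, L1-HIT, L1-HIT, VC-HIT, MISS, MISS, MISS, VC-HIT]

#0 0x61→b24/s0 MISS; vc=[]
#1 0xaf→b43/s3 MISS; vc=[]
#2 0x61→b24/s0 L1-HIT; vc=[]
#3 0xf6→b61/s5 MISS; vc=[]
#4 0xf6→b61/s5 L1-HIT; vc=[]
#5 0x60→b24/s0 L1-HIT; vc=[]
#6 0xad→b43/s3 L1-HIT; vc=[]
#7 0xcc→b51/s3 MISS; vc=[43]
#8 0xf7→b61/s5 L1-HIT; vc=[43]
#9 0xcf→b51/s3 L1-HIT; vc=[43]
#10 0xad→b43/s3 VC-HIT; vc=[51]
#11 0xa6→b41/s1 MISS; vc=[51]
#12 0x34→b13/s5 MISS; vc=[51,61]
#13 0x57→b21/s5 MISS; vc=[51,61,13]
#14 0x37→b13/s5 VC-HIT; vc=[51,61,21]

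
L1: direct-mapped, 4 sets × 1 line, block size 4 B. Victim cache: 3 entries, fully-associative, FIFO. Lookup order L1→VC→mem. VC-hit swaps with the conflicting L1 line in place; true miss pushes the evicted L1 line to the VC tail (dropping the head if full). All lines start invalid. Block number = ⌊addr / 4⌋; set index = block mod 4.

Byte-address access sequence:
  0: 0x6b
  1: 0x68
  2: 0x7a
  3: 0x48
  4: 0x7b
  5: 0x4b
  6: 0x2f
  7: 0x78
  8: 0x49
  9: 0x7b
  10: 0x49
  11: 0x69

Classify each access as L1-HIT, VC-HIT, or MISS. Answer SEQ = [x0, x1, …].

#0 0x6b→b26/s2 MISS; vc=[]
#1 0x68→b26/s2 L1-HIT; vc=[]
#2 0x7a→b30/s2 MISS; vc=[26]
#3 0x48→b18/s2 MISS; vc=[26,30]
#4 0x7b→b30/s2 VC-HIT; vc=[26,18]
#5 0x4b→b18/s2 VC-HIT; vc=[26,30]
#6 0x2f→b11/s3 MISS; vc=[26,30]
#7 0x78→b30/s2 VC-HIT; vc=[26,18]
#8 0x49→b18/s2 VC-HIT; vc=[26,30]
#9 0x7b→b30/s2 VC-HIT; vc=[26,18]
#10 0x49→b18/s2 VC-HIT; vc=[26,30]
#11 0x69→b26/s2 VC-HIT; vc=[18,30]

SEQ = [MISS, L1-HIT, MISS, MISS, VC-HIT, VC-HIT, MISS, VC-HIT, VC-HIT, VC-HIT, VC-HIT, VC-HIT]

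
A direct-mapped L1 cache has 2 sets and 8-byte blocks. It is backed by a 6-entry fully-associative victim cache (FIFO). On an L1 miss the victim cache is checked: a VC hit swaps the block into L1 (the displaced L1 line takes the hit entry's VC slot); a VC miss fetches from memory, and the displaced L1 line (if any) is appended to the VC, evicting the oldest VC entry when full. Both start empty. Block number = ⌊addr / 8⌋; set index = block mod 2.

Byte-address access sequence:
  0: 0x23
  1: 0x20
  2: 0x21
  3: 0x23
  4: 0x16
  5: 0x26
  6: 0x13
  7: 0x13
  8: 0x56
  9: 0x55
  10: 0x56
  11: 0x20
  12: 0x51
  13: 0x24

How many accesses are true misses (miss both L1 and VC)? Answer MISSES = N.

#0 0x23→b4/s0 MISS; vc=[]
#1 0x20→b4/s0 L1-HIT; vc=[]
#2 0x21→b4/s0 L1-HIT; vc=[]
#3 0x23→b4/s0 L1-HIT; vc=[]
#4 0x16→b2/s0 MISS; vc=[4]
#5 0x26→b4/s0 VC-HIT; vc=[2]
#6 0x13→b2/s0 VC-HIT; vc=[4]
#7 0x13→b2/s0 L1-HIT; vc=[4]
#8 0x56→b10/s0 MISS; vc=[4,2]
#9 0x55→b10/s0 L1-HIT; vc=[4,2]
#10 0x56→b10/s0 L1-HIT; vc=[4,2]
#11 0x20→b4/s0 VC-HIT; vc=[10,2]
#12 0x51→b10/s0 VC-HIT; vc=[4,2]
#13 0x24→b4/s0 VC-HIT; vc=[10,2]

MISSES = 3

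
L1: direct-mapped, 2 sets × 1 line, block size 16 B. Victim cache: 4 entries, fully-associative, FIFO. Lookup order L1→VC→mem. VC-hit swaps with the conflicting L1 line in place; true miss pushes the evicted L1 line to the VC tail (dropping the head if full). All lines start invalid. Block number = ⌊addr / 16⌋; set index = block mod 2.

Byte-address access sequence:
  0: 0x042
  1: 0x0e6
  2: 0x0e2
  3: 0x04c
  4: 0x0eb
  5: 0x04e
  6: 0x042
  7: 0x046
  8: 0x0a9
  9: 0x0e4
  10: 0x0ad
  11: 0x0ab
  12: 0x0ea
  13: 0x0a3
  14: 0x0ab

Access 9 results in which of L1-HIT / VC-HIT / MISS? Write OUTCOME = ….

0: 0x42 (blk 4, set 0) → MISS  vc=[]
1: 0xe6 (blk 14, set 0) → MISS  vc=[4]
2: 0xe2 (blk 14, set 0) → L1-HIT  vc=[4]
3: 0x4c (blk 4, set 0) → VC-HIT  vc=[14]
4: 0xeb (blk 14, set 0) → VC-HIT  vc=[4]
5: 0x4e (blk 4, set 0) → VC-HIT  vc=[14]
6: 0x42 (blk 4, set 0) → L1-HIT  vc=[14]
7: 0x46 (blk 4, set 0) → L1-HIT  vc=[14]
8: 0xa9 (blk 10, set 0) → MISS  vc=[14, 4]
9: 0xe4 (blk 14, set 0) → VC-HIT  vc=[10, 4]
10: 0xad (blk 10, set 0) → VC-HIT  vc=[14, 4]
11: 0xab (blk 10, set 0) → L1-HIT  vc=[14, 4]
12: 0xea (blk 14, set 0) → VC-HIT  vc=[10, 4]
13: 0xa3 (blk 10, set 0) → VC-HIT  vc=[14, 4]
14: 0xab (blk 10, set 0) → L1-HIT  vc=[14, 4]

OUTCOME = VC-HIT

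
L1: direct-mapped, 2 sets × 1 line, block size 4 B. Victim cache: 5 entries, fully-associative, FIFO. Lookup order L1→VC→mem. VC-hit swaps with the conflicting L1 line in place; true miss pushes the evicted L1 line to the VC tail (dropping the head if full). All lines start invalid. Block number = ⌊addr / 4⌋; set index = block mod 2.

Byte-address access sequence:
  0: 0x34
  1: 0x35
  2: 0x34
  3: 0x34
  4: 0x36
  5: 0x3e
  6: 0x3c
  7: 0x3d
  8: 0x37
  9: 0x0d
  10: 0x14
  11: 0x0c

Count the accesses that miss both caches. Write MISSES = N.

MISSES = 4

0: 0x34 (blk 13, set 1) → MISS  vc=[]
1: 0x35 (blk 13, set 1) → L1-HIT  vc=[]
2: 0x34 (blk 13, set 1) → L1-HIT  vc=[]
3: 0x34 (blk 13, set 1) → L1-HIT  vc=[]
4: 0x36 (blk 13, set 1) → L1-HIT  vc=[]
5: 0x3e (blk 15, set 1) → MISS  vc=[13]
6: 0x3c (blk 15, set 1) → L1-HIT  vc=[13]
7: 0x3d (blk 15, set 1) → L1-HIT  vc=[13]
8: 0x37 (blk 13, set 1) → VC-HIT  vc=[15]
9: 0xd (blk 3, set 1) → MISS  vc=[15, 13]
10: 0x14 (blk 5, set 1) → MISS  vc=[15, 13, 3]
11: 0xc (blk 3, set 1) → VC-HIT  vc=[15, 13, 5]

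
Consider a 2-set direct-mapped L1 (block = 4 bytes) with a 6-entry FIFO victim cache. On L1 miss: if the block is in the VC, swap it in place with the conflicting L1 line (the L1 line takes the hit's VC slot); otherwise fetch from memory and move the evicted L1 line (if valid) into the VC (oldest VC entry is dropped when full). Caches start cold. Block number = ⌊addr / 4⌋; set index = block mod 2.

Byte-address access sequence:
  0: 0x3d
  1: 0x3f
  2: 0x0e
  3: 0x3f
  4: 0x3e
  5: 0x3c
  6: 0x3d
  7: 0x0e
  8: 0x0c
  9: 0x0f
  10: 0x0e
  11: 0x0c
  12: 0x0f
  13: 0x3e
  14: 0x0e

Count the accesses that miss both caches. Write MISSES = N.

0: 0x3d (blk 15, set 1) → MISS  vc=[]
1: 0x3f (blk 15, set 1) → L1-HIT  vc=[]
2: 0xe (blk 3, set 1) → MISS  vc=[15]
3: 0x3f (blk 15, set 1) → VC-HIT  vc=[3]
4: 0x3e (blk 15, set 1) → L1-HIT  vc=[3]
5: 0x3c (blk 15, set 1) → L1-HIT  vc=[3]
6: 0x3d (blk 15, set 1) → L1-HIT  vc=[3]
7: 0xe (blk 3, set 1) → VC-HIT  vc=[15]
8: 0xc (blk 3, set 1) → L1-HIT  vc=[15]
9: 0xf (blk 3, set 1) → L1-HIT  vc=[15]
10: 0xe (blk 3, set 1) → L1-HIT  vc=[15]
11: 0xc (blk 3, set 1) → L1-HIT  vc=[15]
12: 0xf (blk 3, set 1) → L1-HIT  vc=[15]
13: 0x3e (blk 15, set 1) → VC-HIT  vc=[3]
14: 0xe (blk 3, set 1) → VC-HIT  vc=[15]

MISSES = 2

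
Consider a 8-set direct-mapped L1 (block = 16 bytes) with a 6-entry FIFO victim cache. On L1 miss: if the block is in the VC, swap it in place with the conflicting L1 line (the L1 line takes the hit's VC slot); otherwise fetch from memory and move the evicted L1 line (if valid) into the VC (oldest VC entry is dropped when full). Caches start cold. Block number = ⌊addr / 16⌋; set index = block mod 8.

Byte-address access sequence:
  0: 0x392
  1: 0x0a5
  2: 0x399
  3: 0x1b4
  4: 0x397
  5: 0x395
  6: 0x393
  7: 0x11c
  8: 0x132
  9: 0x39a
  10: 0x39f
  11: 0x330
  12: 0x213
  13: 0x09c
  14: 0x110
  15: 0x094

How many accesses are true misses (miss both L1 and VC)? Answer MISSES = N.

#0 0x392→b57/s1 MISS; vc=[]
#1 0xa5→b10/s2 MISS; vc=[]
#2 0x399→b57/s1 L1-HIT; vc=[]
#3 0x1b4→b27/s3 MISS; vc=[]
#4 0x397→b57/s1 L1-HIT; vc=[]
#5 0x395→b57/s1 L1-HIT; vc=[]
#6 0x393→b57/s1 L1-HIT; vc=[]
#7 0x11c→b17/s1 MISS; vc=[57]
#8 0x132→b19/s3 MISS; vc=[57,27]
#9 0x39a→b57/s1 VC-HIT; vc=[17,27]
#10 0x39f→b57/s1 L1-HIT; vc=[17,27]
#11 0x330→b51/s3 MISS; vc=[17,27,19]
#12 0x213→b33/s1 MISS; vc=[17,27,19,57]
#13 0x9c→b9/s1 MISS; vc=[17,27,19,57,33]
#14 0x110→b17/s1 VC-HIT; vc=[9,27,19,57,33]
#15 0x94→b9/s1 VC-HIT; vc=[17,27,19,57,33]

MISSES = 8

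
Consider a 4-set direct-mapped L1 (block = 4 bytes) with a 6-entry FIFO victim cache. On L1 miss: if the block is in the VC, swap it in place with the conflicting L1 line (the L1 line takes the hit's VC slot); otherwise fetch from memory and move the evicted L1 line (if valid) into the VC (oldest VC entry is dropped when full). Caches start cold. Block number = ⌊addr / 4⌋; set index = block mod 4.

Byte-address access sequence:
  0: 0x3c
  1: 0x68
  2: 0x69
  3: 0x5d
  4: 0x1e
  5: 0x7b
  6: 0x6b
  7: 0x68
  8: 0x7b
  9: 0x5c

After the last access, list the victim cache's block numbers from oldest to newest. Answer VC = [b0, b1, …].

  [0] addr=0x3c blk=15 s=3: MISS | VC []
  [1] addr=0x68 blk=26 s=2: MISS | VC []
  [2] addr=0x69 blk=26 s=2: L1-HIT | VC []
  [3] addr=0x5d blk=23 s=3: MISS | VC [15]
  [4] addr=0x1e blk=7 s=3: MISS | VC [15, 23]
  [5] addr=0x7b blk=30 s=2: MISS | VC [15, 23, 26]
  [6] addr=0x6b blk=26 s=2: VC-HIT | VC [15, 23, 30]
  [7] addr=0x68 blk=26 s=2: L1-HIT | VC [15, 23, 30]
  [8] addr=0x7b blk=30 s=2: VC-HIT | VC [15, 23, 26]
  [9] addr=0x5c blk=23 s=3: VC-HIT | VC [15, 7, 26]

VC = [15, 7, 26]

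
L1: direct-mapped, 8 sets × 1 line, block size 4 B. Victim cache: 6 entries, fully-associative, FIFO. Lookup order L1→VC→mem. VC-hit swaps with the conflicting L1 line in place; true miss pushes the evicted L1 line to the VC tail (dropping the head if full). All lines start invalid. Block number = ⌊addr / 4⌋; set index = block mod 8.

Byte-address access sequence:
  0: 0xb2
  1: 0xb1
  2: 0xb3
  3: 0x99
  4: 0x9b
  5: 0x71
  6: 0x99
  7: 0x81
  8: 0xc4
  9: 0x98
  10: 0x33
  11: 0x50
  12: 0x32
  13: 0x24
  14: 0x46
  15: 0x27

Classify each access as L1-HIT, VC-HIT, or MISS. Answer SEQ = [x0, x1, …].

SEQ = [MISS, L1-HIT, L1-HIT, MISS, L1-HIT, MISS, L1-HIT, MISS, MISS, L1-HIT, MISS, MISS, VC-HIT, MISS, MISS, VC-HIT]

0: 0xb2 (blk 44, set 4) → MISS  vc=[]
1: 0xb1 (blk 44, set 4) → L1-HIT  vc=[]
2: 0xb3 (blk 44, set 4) → L1-HIT  vc=[]
3: 0x99 (blk 38, set 6) → MISS  vc=[]
4: 0x9b (blk 38, set 6) → L1-HIT  vc=[]
5: 0x71 (blk 28, set 4) → MISS  vc=[44]
6: 0x99 (blk 38, set 6) → L1-HIT  vc=[44]
7: 0x81 (blk 32, set 0) → MISS  vc=[44]
8: 0xc4 (blk 49, set 1) → MISS  vc=[44]
9: 0x98 (blk 38, set 6) → L1-HIT  vc=[44]
10: 0x33 (blk 12, set 4) → MISS  vc=[44, 28]
11: 0x50 (blk 20, set 4) → MISS  vc=[44, 28, 12]
12: 0x32 (blk 12, set 4) → VC-HIT  vc=[44, 28, 20]
13: 0x24 (blk 9, set 1) → MISS  vc=[44, 28, 20, 49]
14: 0x46 (blk 17, set 1) → MISS  vc=[44, 28, 20, 49, 9]
15: 0x27 (blk 9, set 1) → VC-HIT  vc=[44, 28, 20, 49, 17]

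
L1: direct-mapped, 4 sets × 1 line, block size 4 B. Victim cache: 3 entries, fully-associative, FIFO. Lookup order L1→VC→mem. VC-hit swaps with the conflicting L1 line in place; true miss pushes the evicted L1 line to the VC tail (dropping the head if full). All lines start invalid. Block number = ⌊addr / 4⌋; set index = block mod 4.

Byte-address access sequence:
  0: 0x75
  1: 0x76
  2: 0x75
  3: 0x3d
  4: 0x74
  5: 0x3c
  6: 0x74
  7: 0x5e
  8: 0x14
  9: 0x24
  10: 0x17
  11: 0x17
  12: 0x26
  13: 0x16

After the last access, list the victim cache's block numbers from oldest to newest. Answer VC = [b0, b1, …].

VC = [15, 29, 9]

0: 0x75 (blk 29, set 1) → MISS  vc=[]
1: 0x76 (blk 29, set 1) → L1-HIT  vc=[]
2: 0x75 (blk 29, set 1) → L1-HIT  vc=[]
3: 0x3d (blk 15, set 3) → MISS  vc=[]
4: 0x74 (blk 29, set 1) → L1-HIT  vc=[]
5: 0x3c (blk 15, set 3) → L1-HIT  vc=[]
6: 0x74 (blk 29, set 1) → L1-HIT  vc=[]
7: 0x5e (blk 23, set 3) → MISS  vc=[15]
8: 0x14 (blk 5, set 1) → MISS  vc=[15, 29]
9: 0x24 (blk 9, set 1) → MISS  vc=[15, 29, 5]
10: 0x17 (blk 5, set 1) → VC-HIT  vc=[15, 29, 9]
11: 0x17 (blk 5, set 1) → L1-HIT  vc=[15, 29, 9]
12: 0x26 (blk 9, set 1) → VC-HIT  vc=[15, 29, 5]
13: 0x16 (blk 5, set 1) → VC-HIT  vc=[15, 29, 9]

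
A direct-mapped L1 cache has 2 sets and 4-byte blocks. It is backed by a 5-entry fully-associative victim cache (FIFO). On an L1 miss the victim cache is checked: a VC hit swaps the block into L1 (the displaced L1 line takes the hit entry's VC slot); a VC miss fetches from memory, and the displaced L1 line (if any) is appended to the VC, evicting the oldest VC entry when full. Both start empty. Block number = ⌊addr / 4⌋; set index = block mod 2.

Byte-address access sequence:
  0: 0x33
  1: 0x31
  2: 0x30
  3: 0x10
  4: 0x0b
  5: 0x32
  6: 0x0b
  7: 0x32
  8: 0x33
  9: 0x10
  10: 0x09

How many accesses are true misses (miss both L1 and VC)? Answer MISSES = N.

#0 0x33→b12/s0 MISS; vc=[]
#1 0x31→b12/s0 L1-HIT; vc=[]
#2 0x30→b12/s0 L1-HIT; vc=[]
#3 0x10→b4/s0 MISS; vc=[12]
#4 0xb→b2/s0 MISS; vc=[12,4]
#5 0x32→b12/s0 VC-HIT; vc=[2,4]
#6 0xb→b2/s0 VC-HIT; vc=[12,4]
#7 0x32→b12/s0 VC-HIT; vc=[2,4]
#8 0x33→b12/s0 L1-HIT; vc=[2,4]
#9 0x10→b4/s0 VC-HIT; vc=[2,12]
#10 0x9→b2/s0 VC-HIT; vc=[4,12]

MISSES = 3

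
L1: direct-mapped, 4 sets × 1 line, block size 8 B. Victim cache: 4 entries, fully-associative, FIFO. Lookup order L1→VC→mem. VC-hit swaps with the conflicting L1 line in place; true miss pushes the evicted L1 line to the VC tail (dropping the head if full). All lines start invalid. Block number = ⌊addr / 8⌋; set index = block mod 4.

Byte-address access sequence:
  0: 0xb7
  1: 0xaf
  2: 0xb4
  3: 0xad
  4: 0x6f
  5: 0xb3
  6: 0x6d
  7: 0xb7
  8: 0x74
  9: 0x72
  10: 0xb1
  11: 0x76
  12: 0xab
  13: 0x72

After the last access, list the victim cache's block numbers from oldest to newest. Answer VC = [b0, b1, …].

VC = [13, 22]

#0 0xb7→b22/s2 MISS; vc=[]
#1 0xaf→b21/s1 MISS; vc=[]
#2 0xb4→b22/s2 L1-HIT; vc=[]
#3 0xad→b21/s1 L1-HIT; vc=[]
#4 0x6f→b13/s1 MISS; vc=[21]
#5 0xb3→b22/s2 L1-HIT; vc=[21]
#6 0x6d→b13/s1 L1-HIT; vc=[21]
#7 0xb7→b22/s2 L1-HIT; vc=[21]
#8 0x74→b14/s2 MISS; vc=[21,22]
#9 0x72→b14/s2 L1-HIT; vc=[21,22]
#10 0xb1→b22/s2 VC-HIT; vc=[21,14]
#11 0x76→b14/s2 VC-HIT; vc=[21,22]
#12 0xab→b21/s1 VC-HIT; vc=[13,22]
#13 0x72→b14/s2 L1-HIT; vc=[13,22]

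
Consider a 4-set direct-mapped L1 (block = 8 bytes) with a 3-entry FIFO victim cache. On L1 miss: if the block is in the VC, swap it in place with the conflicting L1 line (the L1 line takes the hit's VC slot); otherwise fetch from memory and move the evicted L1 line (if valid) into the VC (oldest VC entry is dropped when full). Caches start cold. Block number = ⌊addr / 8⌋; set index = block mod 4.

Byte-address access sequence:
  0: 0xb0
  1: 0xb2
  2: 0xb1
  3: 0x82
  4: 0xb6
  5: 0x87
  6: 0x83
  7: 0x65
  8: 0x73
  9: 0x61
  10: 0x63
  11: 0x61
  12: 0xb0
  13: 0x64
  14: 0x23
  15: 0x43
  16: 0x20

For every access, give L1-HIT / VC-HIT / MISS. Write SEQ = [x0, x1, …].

  [0] addr=0xb0 blk=22 s=2: MISS | VC []
  [1] addr=0xb2 blk=22 s=2: L1-HIT | VC []
  [2] addr=0xb1 blk=22 s=2: L1-HIT | VC []
  [3] addr=0x82 blk=16 s=0: MISS | VC []
  [4] addr=0xb6 blk=22 s=2: L1-HIT | VC []
  [5] addr=0x87 blk=16 s=0: L1-HIT | VC []
  [6] addr=0x83 blk=16 s=0: L1-HIT | VC []
  [7] addr=0x65 blk=12 s=0: MISS | VC [16]
  [8] addr=0x73 blk=14 s=2: MISS | VC [16, 22]
  [9] addr=0x61 blk=12 s=0: L1-HIT | VC [16, 22]
  [10] addr=0x63 blk=12 s=0: L1-HIT | VC [16, 22]
  [11] addr=0x61 blk=12 s=0: L1-HIT | VC [16, 22]
  [12] addr=0xb0 blk=22 s=2: VC-HIT | VC [16, 14]
  [13] addr=0x64 blk=12 s=0: L1-HIT | VC [16, 14]
  [14] addr=0x23 blk=4 s=0: MISS | VC [16, 14, 12]
  [15] addr=0x43 blk=8 s=0: MISS | VC [14, 12, 4]
  [16] addr=0x20 blk=4 s=0: VC-HIT | VC [14, 12, 8]

SEQ = [MISS, L1-HIT, L1-HIT, MISS, L1-HIT, L1-HIT, L1-HIT, MISS, MISS, L1-HIT, L1-HIT, L1-HIT, VC-HIT, L1-HIT, MISS, MISS, VC-HIT]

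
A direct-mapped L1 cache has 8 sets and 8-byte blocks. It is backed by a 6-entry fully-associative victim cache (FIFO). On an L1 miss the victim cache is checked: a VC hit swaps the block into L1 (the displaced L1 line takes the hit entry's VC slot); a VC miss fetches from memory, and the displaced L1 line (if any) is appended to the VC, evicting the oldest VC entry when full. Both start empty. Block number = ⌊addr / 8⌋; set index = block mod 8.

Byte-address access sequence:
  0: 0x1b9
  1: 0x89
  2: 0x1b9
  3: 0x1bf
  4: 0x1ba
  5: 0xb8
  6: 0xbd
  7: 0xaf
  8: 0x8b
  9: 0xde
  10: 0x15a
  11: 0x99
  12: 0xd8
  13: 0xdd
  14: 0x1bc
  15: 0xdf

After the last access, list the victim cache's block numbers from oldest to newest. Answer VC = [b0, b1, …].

0: 0x1b9 (blk 55, set 7) → MISS  vc=[]
1: 0x89 (blk 17, set 1) → MISS  vc=[]
2: 0x1b9 (blk 55, set 7) → L1-HIT  vc=[]
3: 0x1bf (blk 55, set 7) → L1-HIT  vc=[]
4: 0x1ba (blk 55, set 7) → L1-HIT  vc=[]
5: 0xb8 (blk 23, set 7) → MISS  vc=[55]
6: 0xbd (blk 23, set 7) → L1-HIT  vc=[55]
7: 0xaf (blk 21, set 5) → MISS  vc=[55]
8: 0x8b (blk 17, set 1) → L1-HIT  vc=[55]
9: 0xde (blk 27, set 3) → MISS  vc=[55]
10: 0x15a (blk 43, set 3) → MISS  vc=[55, 27]
11: 0x99 (blk 19, set 3) → MISS  vc=[55, 27, 43]
12: 0xd8 (blk 27, set 3) → VC-HIT  vc=[55, 19, 43]
13: 0xdd (blk 27, set 3) → L1-HIT  vc=[55, 19, 43]
14: 0x1bc (blk 55, set 7) → VC-HIT  vc=[23, 19, 43]
15: 0xdf (blk 27, set 3) → L1-HIT  vc=[23, 19, 43]

VC = [23, 19, 43]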